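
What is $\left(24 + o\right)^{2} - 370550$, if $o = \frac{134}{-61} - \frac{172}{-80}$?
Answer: $- \frac{550672636271}{1488400} \approx -3.6998 \cdot 10^{5}$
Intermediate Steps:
$o = - \frac{57}{1220}$ ($o = 134 \left(- \frac{1}{61}\right) - - \frac{43}{20} = - \frac{134}{61} + \frac{43}{20} = - \frac{57}{1220} \approx -0.046721$)
$\left(24 + o\right)^{2} - 370550 = \left(24 - \frac{57}{1220}\right)^{2} - 370550 = \left(\frac{29223}{1220}\right)^{2} - 370550 = \frac{853983729}{1488400} - 370550 = - \frac{550672636271}{1488400}$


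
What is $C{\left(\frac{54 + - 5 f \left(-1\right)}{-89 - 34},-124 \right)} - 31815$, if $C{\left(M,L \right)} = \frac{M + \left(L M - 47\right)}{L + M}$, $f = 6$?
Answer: $- \frac{162639797}{5112} \approx -31815.0$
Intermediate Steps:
$C{\left(M,L \right)} = \frac{-47 + M + L M}{L + M}$ ($C{\left(M,L \right)} = \frac{M + \left(-47 + L M\right)}{L + M} = \frac{-47 + M + L M}{L + M}$)
$C{\left(\frac{54 + - 5 f \left(-1\right)}{-89 - 34},-124 \right)} - 31815 = \frac{-47 + \frac{54 + \left(-5\right) 6 \left(-1\right)}{-89 - 34} - 124 \frac{54 + \left(-5\right) 6 \left(-1\right)}{-89 - 34}}{-124 + \frac{54 + \left(-5\right) 6 \left(-1\right)}{-89 - 34}} - 31815 = \frac{-47 + \frac{54 - -30}{-123} - 124 \frac{54 - -30}{-123}}{-124 + \frac{54 - -30}{-123}} - 31815 = \frac{-47 + \left(54 + 30\right) \left(- \frac{1}{123}\right) - 124 \left(54 + 30\right) \left(- \frac{1}{123}\right)}{-124 + \left(54 + 30\right) \left(- \frac{1}{123}\right)} - 31815 = \frac{-47 + 84 \left(- \frac{1}{123}\right) - 124 \cdot 84 \left(- \frac{1}{123}\right)}{-124 + 84 \left(- \frac{1}{123}\right)} - 31815 = \frac{-47 - \frac{28}{41} - - \frac{3472}{41}}{-124 - \frac{28}{41}} - 31815 = \frac{-47 - \frac{28}{41} + \frac{3472}{41}}{- \frac{5112}{41}} - 31815 = \left(- \frac{41}{5112}\right) 37 - 31815 = - \frac{1517}{5112} - 31815 = - \frac{162639797}{5112}$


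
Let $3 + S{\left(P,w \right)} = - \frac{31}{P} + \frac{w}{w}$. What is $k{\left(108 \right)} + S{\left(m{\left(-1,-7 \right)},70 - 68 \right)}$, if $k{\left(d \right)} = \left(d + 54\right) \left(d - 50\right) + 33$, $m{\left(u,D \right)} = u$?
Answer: $9458$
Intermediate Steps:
$k{\left(d \right)} = 33 + \left(-50 + d\right) \left(54 + d\right)$ ($k{\left(d \right)} = \left(54 + d\right) \left(-50 + d\right) + 33 = \left(-50 + d\right) \left(54 + d\right) + 33 = 33 + \left(-50 + d\right) \left(54 + d\right)$)
$S{\left(P,w \right)} = -2 - \frac{31}{P}$ ($S{\left(P,w \right)} = -3 + \left(- \frac{31}{P} + \frac{w}{w}\right) = -3 + \left(- \frac{31}{P} + 1\right) = -3 + \left(1 - \frac{31}{P}\right) = -2 - \frac{31}{P}$)
$k{\left(108 \right)} + S{\left(m{\left(-1,-7 \right)},70 - 68 \right)} = \left(-2667 + 108^{2} + 4 \cdot 108\right) - \left(2 + \frac{31}{-1}\right) = \left(-2667 + 11664 + 432\right) - -29 = 9429 + \left(-2 + 31\right) = 9429 + 29 = 9458$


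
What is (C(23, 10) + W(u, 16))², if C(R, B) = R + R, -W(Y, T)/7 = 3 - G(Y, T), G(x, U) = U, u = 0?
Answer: 18769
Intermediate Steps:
W(Y, T) = -21 + 7*T (W(Y, T) = -7*(3 - T) = -21 + 7*T)
C(R, B) = 2*R
(C(23, 10) + W(u, 16))² = (2*23 + (-21 + 7*16))² = (46 + (-21 + 112))² = (46 + 91)² = 137² = 18769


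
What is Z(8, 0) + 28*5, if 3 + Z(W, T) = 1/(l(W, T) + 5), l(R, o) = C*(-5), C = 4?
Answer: 2054/15 ≈ 136.93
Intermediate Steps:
l(R, o) = -20 (l(R, o) = 4*(-5) = -20)
Z(W, T) = -46/15 (Z(W, T) = -3 + 1/(-20 + 5) = -3 + 1/(-15) = -3 - 1/15 = -46/15)
Z(8, 0) + 28*5 = -46/15 + 28*5 = -46/15 + 140 = 2054/15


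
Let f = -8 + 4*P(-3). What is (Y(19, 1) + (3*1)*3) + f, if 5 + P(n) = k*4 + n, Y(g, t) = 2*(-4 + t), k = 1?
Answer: -21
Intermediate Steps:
Y(g, t) = -8 + 2*t
P(n) = -1 + n (P(n) = -5 + (1*4 + n) = -5 + (4 + n) = -1 + n)
f = -24 (f = -8 + 4*(-1 - 3) = -8 + 4*(-4) = -8 - 16 = -24)
(Y(19, 1) + (3*1)*3) + f = ((-8 + 2*1) + (3*1)*3) - 24 = ((-8 + 2) + 3*3) - 24 = (-6 + 9) - 24 = 3 - 24 = -21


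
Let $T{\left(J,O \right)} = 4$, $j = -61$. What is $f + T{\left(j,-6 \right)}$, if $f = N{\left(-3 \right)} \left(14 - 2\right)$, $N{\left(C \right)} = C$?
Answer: $-32$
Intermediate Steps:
$f = -36$ ($f = - 3 \left(14 - 2\right) = \left(-3\right) 12 = -36$)
$f + T{\left(j,-6 \right)} = -36 + 4 = -32$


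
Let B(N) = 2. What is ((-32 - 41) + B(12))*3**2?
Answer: -639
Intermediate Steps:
((-32 - 41) + B(12))*3**2 = ((-32 - 41) + 2)*3**2 = (-73 + 2)*9 = -71*9 = -639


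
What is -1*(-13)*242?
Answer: 3146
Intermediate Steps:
-1*(-13)*242 = 13*242 = 3146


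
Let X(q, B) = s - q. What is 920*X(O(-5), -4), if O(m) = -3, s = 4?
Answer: 6440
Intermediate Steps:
X(q, B) = 4 - q
920*X(O(-5), -4) = 920*(4 - 1*(-3)) = 920*(4 + 3) = 920*7 = 6440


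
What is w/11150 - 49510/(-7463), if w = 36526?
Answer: 412315019/41606225 ≈ 9.9099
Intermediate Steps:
w/11150 - 49510/(-7463) = 36526/11150 - 49510/(-7463) = 36526*(1/11150) - 49510*(-1/7463) = 18263/5575 + 49510/7463 = 412315019/41606225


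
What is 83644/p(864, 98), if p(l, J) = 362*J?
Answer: 20911/8869 ≈ 2.3578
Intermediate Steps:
83644/p(864, 98) = 83644/((362*98)) = 83644/35476 = 83644*(1/35476) = 20911/8869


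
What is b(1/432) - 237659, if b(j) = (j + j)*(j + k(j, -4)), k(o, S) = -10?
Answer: -22176440927/93312 ≈ -2.3766e+5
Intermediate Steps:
b(j) = 2*j*(-10 + j) (b(j) = (j + j)*(j - 10) = (2*j)*(-10 + j) = 2*j*(-10 + j))
b(1/432) - 237659 = 2*(-10 + 1/432)/432 - 237659 = 2*(1/432)*(-10 + 1/432) - 237659 = 2*(1/432)*(-4319/432) - 237659 = -4319/93312 - 237659 = -22176440927/93312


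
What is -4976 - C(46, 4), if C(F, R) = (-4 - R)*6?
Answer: -4928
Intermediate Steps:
C(F, R) = -24 - 6*R
-4976 - C(46, 4) = -4976 - (-24 - 6*4) = -4976 - (-24 - 24) = -4976 - 1*(-48) = -4976 + 48 = -4928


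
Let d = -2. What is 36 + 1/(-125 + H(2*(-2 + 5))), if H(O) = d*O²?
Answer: 7091/197 ≈ 35.995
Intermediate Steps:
H(O) = -2*O²
36 + 1/(-125 + H(2*(-2 + 5))) = 36 + 1/(-125 - 2*4*(-2 + 5)²) = 36 + 1/(-125 - 2*(2*3)²) = 36 + 1/(-125 - 2*6²) = 36 + 1/(-125 - 2*36) = 36 + 1/(-125 - 72) = 36 + 1/(-197) = 36 - 1/197 = 7091/197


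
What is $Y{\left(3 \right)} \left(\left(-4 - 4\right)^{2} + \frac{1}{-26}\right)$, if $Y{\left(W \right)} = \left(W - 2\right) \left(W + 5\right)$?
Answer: $\frac{6652}{13} \approx 511.69$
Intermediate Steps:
$Y{\left(W \right)} = \left(-2 + W\right) \left(5 + W\right)$
$Y{\left(3 \right)} \left(\left(-4 - 4\right)^{2} + \frac{1}{-26}\right) = \left(-10 + 3^{2} + 3 \cdot 3\right) \left(\left(-4 - 4\right)^{2} + \frac{1}{-26}\right) = \left(-10 + 9 + 9\right) \left(\left(-8\right)^{2} - \frac{1}{26}\right) = 8 \left(64 - \frac{1}{26}\right) = 8 \cdot \frac{1663}{26} = \frac{6652}{13}$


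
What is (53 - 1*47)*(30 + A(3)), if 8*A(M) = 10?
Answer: 375/2 ≈ 187.50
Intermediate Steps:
A(M) = 5/4 (A(M) = (⅛)*10 = 5/4)
(53 - 1*47)*(30 + A(3)) = (53 - 1*47)*(30 + 5/4) = (53 - 47)*(125/4) = 6*(125/4) = 375/2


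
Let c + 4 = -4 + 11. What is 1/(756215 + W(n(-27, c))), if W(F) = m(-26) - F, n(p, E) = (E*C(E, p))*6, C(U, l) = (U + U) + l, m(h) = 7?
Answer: 1/756600 ≈ 1.3217e-6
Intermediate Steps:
c = 3 (c = -4 + (-4 + 11) = -4 + 7 = 3)
C(U, l) = l + 2*U (C(U, l) = 2*U + l = l + 2*U)
n(p, E) = 6*E*(p + 2*E) (n(p, E) = (E*(p + 2*E))*6 = 6*E*(p + 2*E))
W(F) = 7 - F
1/(756215 + W(n(-27, c))) = 1/(756215 + (7 - 6*3*(-27 + 2*3))) = 1/(756215 + (7 - 6*3*(-27 + 6))) = 1/(756215 + (7 - 6*3*(-21))) = 1/(756215 + (7 - 1*(-378))) = 1/(756215 + (7 + 378)) = 1/(756215 + 385) = 1/756600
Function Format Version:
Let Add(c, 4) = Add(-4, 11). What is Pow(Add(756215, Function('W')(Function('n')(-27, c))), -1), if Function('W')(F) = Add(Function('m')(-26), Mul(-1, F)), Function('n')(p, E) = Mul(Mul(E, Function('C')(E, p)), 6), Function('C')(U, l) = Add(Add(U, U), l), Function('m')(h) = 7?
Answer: Rational(1, 756600) ≈ 1.3217e-6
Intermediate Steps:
c = 3 (c = Add(-4, Add(-4, 11)) = Add(-4, 7) = 3)
Function('C')(U, l) = Add(l, Mul(2, U)) (Function('C')(U, l) = Add(Mul(2, U), l) = Add(l, Mul(2, U)))
Function('n')(p, E) = Mul(6, E, Add(p, Mul(2, E))) (Function('n')(p, E) = Mul(Mul(E, Add(p, Mul(2, E))), 6) = Mul(6, E, Add(p, Mul(2, E))))
Function('W')(F) = Add(7, Mul(-1, F))
Pow(Add(756215, Function('W')(Function('n')(-27, c))), -1) = Pow(Add(756215, Add(7, Mul(-1, Mul(6, 3, Add(-27, Mul(2, 3)))))), -1) = Pow(Add(756215, Add(7, Mul(-1, Mul(6, 3, Add(-27, 6))))), -1) = Pow(Add(756215, Add(7, Mul(-1, Mul(6, 3, -21)))), -1) = Pow(Add(756215, Add(7, Mul(-1, -378))), -1) = Pow(Add(756215, Add(7, 378)), -1) = Pow(Add(756215, 385), -1) = Pow(756600, -1) = Rational(1, 756600)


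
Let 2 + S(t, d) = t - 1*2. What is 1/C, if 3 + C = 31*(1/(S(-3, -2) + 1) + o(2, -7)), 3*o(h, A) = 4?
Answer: 6/199 ≈ 0.030151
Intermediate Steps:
S(t, d) = -4 + t (S(t, d) = -2 + (t - 1*2) = -2 + (t - 2) = -2 + (-2 + t) = -4 + t)
o(h, A) = 4/3 (o(h, A) = (⅓)*4 = 4/3)
C = 199/6 (C = -3 + 31*(1/((-4 - 3) + 1) + 4/3) = -3 + 31*(1/(-7 + 1) + 4/3) = -3 + 31*(1/(-6) + 4/3) = -3 + 31*(-⅙ + 4/3) = -3 + 31*(7/6) = -3 + 217/6 = 199/6 ≈ 33.167)
1/C = 1/(199/6) = 6/199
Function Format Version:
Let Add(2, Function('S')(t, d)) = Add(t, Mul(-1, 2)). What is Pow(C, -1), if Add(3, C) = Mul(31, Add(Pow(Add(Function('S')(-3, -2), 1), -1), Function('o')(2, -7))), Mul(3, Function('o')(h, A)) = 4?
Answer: Rational(6, 199) ≈ 0.030151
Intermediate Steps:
Function('S')(t, d) = Add(-4, t) (Function('S')(t, d) = Add(-2, Add(t, Mul(-1, 2))) = Add(-2, Add(t, -2)) = Add(-2, Add(-2, t)) = Add(-4, t))
Function('o')(h, A) = Rational(4, 3) (Function('o')(h, A) = Mul(Rational(1, 3), 4) = Rational(4, 3))
C = Rational(199, 6) (C = Add(-3, Mul(31, Add(Pow(Add(Add(-4, -3), 1), -1), Rational(4, 3)))) = Add(-3, Mul(31, Add(Pow(Add(-7, 1), -1), Rational(4, 3)))) = Add(-3, Mul(31, Add(Pow(-6, -1), Rational(4, 3)))) = Add(-3, Mul(31, Add(Rational(-1, 6), Rational(4, 3)))) = Add(-3, Mul(31, Rational(7, 6))) = Add(-3, Rational(217, 6)) = Rational(199, 6) ≈ 33.167)
Pow(C, -1) = Pow(Rational(199, 6), -1) = Rational(6, 199)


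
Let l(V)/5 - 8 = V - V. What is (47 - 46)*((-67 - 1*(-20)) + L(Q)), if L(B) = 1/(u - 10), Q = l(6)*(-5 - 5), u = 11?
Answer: -46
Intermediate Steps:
l(V) = 40 (l(V) = 40 + 5*(V - V) = 40 + 5*0 = 40 + 0 = 40)
Q = -400 (Q = 40*(-5 - 5) = 40*(-10) = -400)
L(B) = 1 (L(B) = 1/(11 - 10) = 1/1 = 1)
(47 - 46)*((-67 - 1*(-20)) + L(Q)) = (47 - 46)*((-67 - 1*(-20)) + 1) = 1*((-67 + 20) + 1) = 1*(-47 + 1) = 1*(-46) = -46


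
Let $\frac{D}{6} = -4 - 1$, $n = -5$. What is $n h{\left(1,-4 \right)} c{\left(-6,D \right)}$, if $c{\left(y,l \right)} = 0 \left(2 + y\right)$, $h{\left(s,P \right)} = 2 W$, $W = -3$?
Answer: $0$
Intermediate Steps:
$h{\left(s,P \right)} = -6$ ($h{\left(s,P \right)} = 2 \left(-3\right) = -6$)
$D = -30$ ($D = 6 \left(-4 - 1\right) = 6 \left(-5\right) = -30$)
$c{\left(y,l \right)} = 0$
$n h{\left(1,-4 \right)} c{\left(-6,D \right)} = \left(-5\right) \left(-6\right) 0 = 30 \cdot 0 = 0$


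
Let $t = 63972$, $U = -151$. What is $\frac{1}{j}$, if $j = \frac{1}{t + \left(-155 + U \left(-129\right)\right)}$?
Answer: $83296$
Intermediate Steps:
$j = \frac{1}{83296}$ ($j = \frac{1}{63972 - -19324} = \frac{1}{63972 + \left(-155 + 19479\right)} = \frac{1}{63972 + 19324} = \frac{1}{83296} \approx 1.2005 \cdot 10^{-5}$)
$\frac{1}{j} = \frac{1}{\frac{1}{83296}} = 83296$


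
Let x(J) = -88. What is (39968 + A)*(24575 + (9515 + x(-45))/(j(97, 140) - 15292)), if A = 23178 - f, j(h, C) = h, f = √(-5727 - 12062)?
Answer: 23579202497908/15195 - 373407698*I*√17789/15195 ≈ 1.5518e+9 - 3.2776e+6*I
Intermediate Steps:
f = I*√17789 (f = √(-17789) = I*√17789 ≈ 133.38*I)
A = 23178 - I*√17789 ≈ 23178.0 - 133.38*I
(39968 + A)*(24575 + (9515 + x(-45))/(j(97, 140) - 15292)) = (39968 + (23178 - I*√17789))*(24575 + (9515 - 88)/(97 - 15292)) = (63146 - I*√17789)*(24575 + 9427/(-15195)) = (63146 - I*√17789)*(24575 + 9427*(-1/15195)) = (63146 - I*√17789)*(24575 - 9427/15195) = (63146 - I*√17789)*(373407698/15195) = 23579202497908/15195 - 373407698*I*√17789/15195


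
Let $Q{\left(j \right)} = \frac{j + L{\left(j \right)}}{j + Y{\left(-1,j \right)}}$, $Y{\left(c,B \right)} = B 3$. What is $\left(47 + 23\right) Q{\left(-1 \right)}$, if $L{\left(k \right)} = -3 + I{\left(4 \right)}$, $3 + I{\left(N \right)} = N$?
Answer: $\frac{105}{2} \approx 52.5$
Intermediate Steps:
$Y{\left(c,B \right)} = 3 B$
$I{\left(N \right)} = -3 + N$
$L{\left(k \right)} = -2$ ($L{\left(k \right)} = -3 + \left(-3 + 4\right) = -3 + 1 = -2$)
$Q{\left(j \right)} = \frac{-2 + j}{4 j}$ ($Q{\left(j \right)} = \frac{j - 2}{j + 3 j} = \frac{-2 + j}{4 j}$)
$\left(47 + 23\right) Q{\left(-1 \right)} = \left(47 + 23\right) \frac{-2 - 1}{4 \left(-1\right)} = 70 \cdot \frac{1}{4} \left(-1\right) \left(-3\right) = 70 \cdot \frac{3}{4} = \frac{105}{2}$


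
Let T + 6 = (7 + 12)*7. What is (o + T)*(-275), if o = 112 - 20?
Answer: -60225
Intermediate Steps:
o = 92
T = 127 (T = -6 + (7 + 12)*7 = -6 + 19*7 = -6 + 133 = 127)
(o + T)*(-275) = (92 + 127)*(-275) = 219*(-275) = -60225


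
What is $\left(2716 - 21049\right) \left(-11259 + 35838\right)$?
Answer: $-450606807$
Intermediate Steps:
$\left(2716 - 21049\right) \left(-11259 + 35838\right) = \left(-18333\right) 24579 = -450606807$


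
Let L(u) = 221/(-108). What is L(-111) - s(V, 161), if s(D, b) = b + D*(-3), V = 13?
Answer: -13397/108 ≈ -124.05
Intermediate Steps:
s(D, b) = b - 3*D
L(u) = -221/108 (L(u) = 221*(-1/108) = -221/108)
L(-111) - s(V, 161) = -221/108 - (161 - 3*13) = -221/108 - (161 - 39) = -221/108 - 1*122 = -221/108 - 122 = -13397/108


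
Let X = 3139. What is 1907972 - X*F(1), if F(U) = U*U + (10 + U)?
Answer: 1870304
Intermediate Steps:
F(U) = 10 + U + U**2 (F(U) = U**2 + (10 + U) = 10 + U + U**2)
1907972 - X*F(1) = 1907972 - 3139*(10 + 1 + 1**2) = 1907972 - 3139*(10 + 1 + 1) = 1907972 - 3139*12 = 1907972 - 1*37668 = 1907972 - 37668 = 1870304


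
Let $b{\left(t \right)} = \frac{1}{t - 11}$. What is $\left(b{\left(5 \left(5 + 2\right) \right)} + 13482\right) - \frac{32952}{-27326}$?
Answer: $\frac{4421318671}{327912} \approx 13483.0$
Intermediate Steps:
$b{\left(t \right)} = \frac{1}{-11 + t}$
$\left(b{\left(5 \left(5 + 2\right) \right)} + 13482\right) - \frac{32952}{-27326} = \left(\frac{1}{-11 + 5 \left(5 + 2\right)} + 13482\right) - \frac{32952}{-27326} = \left(\frac{1}{-11 + 5 \cdot 7} + 13482\right) - - \frac{16476}{13663} = \left(\frac{1}{-11 + 35} + 13482\right) + \frac{16476}{13663} = \left(\frac{1}{24} + 13482\right) + \frac{16476}{13663} = \frac{323569}{24} + \frac{16476}{13663} = \frac{4421318671}{327912}$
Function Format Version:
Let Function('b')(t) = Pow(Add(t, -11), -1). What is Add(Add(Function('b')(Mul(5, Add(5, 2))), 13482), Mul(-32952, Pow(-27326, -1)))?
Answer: Rational(4421318671, 327912) ≈ 13483.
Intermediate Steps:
Function('b')(t) = Pow(Add(-11, t), -1)
Add(Add(Function('b')(Mul(5, Add(5, 2))), 13482), Mul(-32952, Pow(-27326, -1))) = Add(Add(Pow(Add(-11, Mul(5, Add(5, 2))), -1), 13482), Mul(-32952, Pow(-27326, -1))) = Add(Add(Pow(Add(-11, Mul(5, 7)), -1), 13482), Mul(-32952, Rational(-1, 27326))) = Add(Add(Pow(Add(-11, 35), -1), 13482), Rational(16476, 13663)) = Add(Add(Pow(24, -1), 13482), Rational(16476, 13663)) = Add(Add(Rational(1, 24), 13482), Rational(16476, 13663)) = Add(Rational(323569, 24), Rational(16476, 13663)) = Rational(4421318671, 327912)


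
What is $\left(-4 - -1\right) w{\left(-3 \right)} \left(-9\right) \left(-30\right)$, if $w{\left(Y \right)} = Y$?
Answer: $2430$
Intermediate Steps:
$\left(-4 - -1\right) w{\left(-3 \right)} \left(-9\right) \left(-30\right) = \left(-4 - -1\right) \left(-3\right) \left(-9\right) \left(-30\right) = \left(-4 + 1\right) \left(-3\right) \left(-9\right) \left(-30\right) = \left(-3\right) \left(-3\right) \left(-9\right) \left(-30\right) = 9 \left(-9\right) \left(-30\right) = \left(-81\right) \left(-30\right) = 2430$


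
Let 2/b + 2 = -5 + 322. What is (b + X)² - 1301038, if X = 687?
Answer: -82263505901/99225 ≈ -8.2906e+5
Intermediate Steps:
b = 2/315 (b = 2/(-2 + (-5 + 322)) = 2/(-2 + 317) = 2/315 ≈ 0.0063492)
(b + X)² - 1301038 = (2/315 + 687)² - 1301038 = (216407/315)² - 1301038 = 46831989649/99225 - 1301038 = -82263505901/99225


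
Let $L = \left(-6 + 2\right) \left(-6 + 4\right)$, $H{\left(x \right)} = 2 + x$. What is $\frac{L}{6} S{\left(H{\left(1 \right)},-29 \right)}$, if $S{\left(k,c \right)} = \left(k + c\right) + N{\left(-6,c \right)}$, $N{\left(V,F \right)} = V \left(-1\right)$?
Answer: $- \frac{80}{3} \approx -26.667$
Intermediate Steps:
$N{\left(V,F \right)} = - V$
$L = 8$ ($L = \left(-4\right) \left(-2\right) = 8$)
$S{\left(k,c \right)} = 6 + c + k$ ($S{\left(k,c \right)} = \left(k + c\right) - -6 = \left(c + k\right) + 6 = 6 + c + k$)
$\frac{L}{6} S{\left(H{\left(1 \right)},-29 \right)} = \frac{8}{6} \left(6 - 29 + \left(2 + 1\right)\right) = 8 \cdot \frac{1}{6} \left(6 - 29 + 3\right) = \frac{4}{3} \left(-20\right) = - \frac{80}{3}$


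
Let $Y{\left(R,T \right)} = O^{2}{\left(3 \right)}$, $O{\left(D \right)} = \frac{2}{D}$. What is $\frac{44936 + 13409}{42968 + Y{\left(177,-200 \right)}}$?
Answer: $\frac{525105}{386716} \approx 1.3579$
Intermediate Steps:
$Y{\left(R,T \right)} = \frac{4}{9}$ ($Y{\left(R,T \right)} = \left(\frac{2}{3}\right)^{2} = \frac{4}{9}$)
$\frac{44936 + 13409}{42968 + Y{\left(177,-200 \right)}} = \frac{44936 + 13409}{42968 + \frac{4}{9}} = \frac{58345}{\frac{386716}{9}} = 58345 \cdot \frac{9}{386716} = \frac{525105}{386716}$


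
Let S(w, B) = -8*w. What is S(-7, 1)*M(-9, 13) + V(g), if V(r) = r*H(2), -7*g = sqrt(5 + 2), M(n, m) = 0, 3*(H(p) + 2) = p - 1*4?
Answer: 8*sqrt(7)/21 ≈ 1.0079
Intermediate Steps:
H(p) = -10/3 + p/3 (H(p) = -2 + (p - 1*4)/3 = -2 + (p - 4)/3 = -2 + (-4 + p)/3 = -2 + (-4/3 + p/3) = -10/3 + p/3)
g = -sqrt(7)/7 (g = -sqrt(5 + 2)/7 = -sqrt(7)/7 ≈ -0.37796)
V(r) = -8*r/3 (V(r) = r*(-10/3 + (1/3)*2) = r*(-10/3 + 2/3) = r*(-8/3) = -8*r/3)
S(-7, 1)*M(-9, 13) + V(g) = -8*(-7)*0 - (-8)*sqrt(7)/21 = 56*0 + 8*sqrt(7)/21 = 0 + 8*sqrt(7)/21 = 8*sqrt(7)/21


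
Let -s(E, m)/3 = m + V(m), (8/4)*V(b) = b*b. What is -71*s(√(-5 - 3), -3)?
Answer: 639/2 ≈ 319.50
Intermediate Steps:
V(b) = b²/2 (V(b) = (b*b)/2 = b²/2)
s(E, m) = -3*m - 3*m²/2 (s(E, m) = -3*(m + m²/2) = -3*m - 3*m²/2)
-71*s(√(-5 - 3), -3) = -213*(-3)*(-2 - 1*(-3))/2 = -213*(-3)*(-2 + 3)/2 = -213*(-3)/2 = -71*(-9/2) = 639/2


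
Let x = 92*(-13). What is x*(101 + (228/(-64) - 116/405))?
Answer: -188232161/1620 ≈ -1.1619e+5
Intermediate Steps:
x = -1196
x*(101 + (228/(-64) - 116/405)) = -1196*(101 + (228/(-64) - 116/405)) = -1196*(101 + (228*(-1/64) - 116*1/405)) = -1196*(101 + (-57/16 - 116/405)) = -1196*(101 - 24941/6480) = -1196*629539/6480 = -188232161/1620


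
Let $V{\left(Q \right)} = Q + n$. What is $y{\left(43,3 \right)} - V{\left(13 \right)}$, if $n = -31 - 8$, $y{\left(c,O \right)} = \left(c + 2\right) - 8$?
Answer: $63$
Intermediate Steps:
$y{\left(c,O \right)} = -6 + c$ ($y{\left(c,O \right)} = \left(2 + c\right) - 8 = -6 + c$)
$n = -39$
$V{\left(Q \right)} = -39 + Q$ ($V{\left(Q \right)} = Q - 39 = -39 + Q$)
$y{\left(43,3 \right)} - V{\left(13 \right)} = \left(-6 + 43\right) - \left(-39 + 13\right) = 37 - -26 = 37 + 26 = 63$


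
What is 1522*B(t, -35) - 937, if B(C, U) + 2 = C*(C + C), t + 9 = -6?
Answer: 680919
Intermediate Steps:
t = -15 (t = -9 - 6 = -15)
B(C, U) = -2 + 2*C² (B(C, U) = -2 + C*(C + C) = -2 + C*(2*C) = -2 + 2*C²)
1522*B(t, -35) - 937 = 1522*(-2 + 2*(-15)²) - 937 = 1522*(-2 + 2*225) - 937 = 1522*(-2 + 450) - 937 = 1522*448 - 937 = 681856 - 937 = 680919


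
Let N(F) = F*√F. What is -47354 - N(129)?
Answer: -47354 - 129*√129 ≈ -48819.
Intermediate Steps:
N(F) = F^(3/2)
-47354 - N(129) = -47354 - 129^(3/2) = -47354 - 129*√129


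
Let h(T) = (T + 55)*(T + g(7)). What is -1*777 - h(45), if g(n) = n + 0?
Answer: -5977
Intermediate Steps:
g(n) = n
h(T) = (7 + T)*(55 + T) (h(T) = (T + 55)*(T + 7) = (55 + T)*(7 + T) = (7 + T)*(55 + T))
-1*777 - h(45) = -1*777 - (385 + 45**2 + 62*45) = -777 - (385 + 2025 + 2790) = -777 - 1*5200 = -777 - 5200 = -5977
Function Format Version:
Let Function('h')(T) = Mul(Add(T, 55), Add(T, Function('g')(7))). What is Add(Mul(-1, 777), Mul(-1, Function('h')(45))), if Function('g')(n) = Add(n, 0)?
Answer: -5977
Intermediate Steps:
Function('g')(n) = n
Function('h')(T) = Mul(Add(7, T), Add(55, T)) (Function('h')(T) = Mul(Add(T, 55), Add(T, 7)) = Mul(Add(55, T), Add(7, T)) = Mul(Add(7, T), Add(55, T)))
Add(Mul(-1, 777), Mul(-1, Function('h')(45))) = Add(Mul(-1, 777), Mul(-1, Add(385, Pow(45, 2), Mul(62, 45)))) = Add(-777, Mul(-1, Add(385, 2025, 2790))) = Add(-777, Mul(-1, 5200)) = Add(-777, -5200) = -5977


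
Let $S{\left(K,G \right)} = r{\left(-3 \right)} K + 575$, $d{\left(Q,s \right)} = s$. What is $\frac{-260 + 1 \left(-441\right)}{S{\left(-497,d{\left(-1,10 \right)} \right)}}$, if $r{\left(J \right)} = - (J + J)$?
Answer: $\frac{701}{2407} \approx 0.29123$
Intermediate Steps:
$r{\left(J \right)} = - 2 J$
$S{\left(K,G \right)} = 575 + 6 K$ ($S{\left(K,G \right)} = \left(-2\right) \left(-3\right) K + 575 = 6 K + 575 = 575 + 6 K$)
$\frac{-260 + 1 \left(-441\right)}{S{\left(-497,d{\left(-1,10 \right)} \right)}} = \frac{-260 + 1 \left(-441\right)}{575 + 6 \left(-497\right)} = \frac{-260 - 441}{575 - 2982} = - \frac{701}{-2407} = \left(-701\right) \left(- \frac{1}{2407}\right) = \frac{701}{2407}$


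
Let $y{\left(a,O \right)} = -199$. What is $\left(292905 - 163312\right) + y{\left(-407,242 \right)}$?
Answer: $129394$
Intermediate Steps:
$\left(292905 - 163312\right) + y{\left(-407,242 \right)} = \left(292905 - 163312\right) - 199 = 129593 - 199 = 129394$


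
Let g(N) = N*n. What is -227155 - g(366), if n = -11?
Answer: -223129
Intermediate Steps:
g(N) = -11*N (g(N) = N*(-11) = -11*N)
-227155 - g(366) = -227155 - (-11)*366 = -227155 - 1*(-4026) = -227155 + 4026 = -223129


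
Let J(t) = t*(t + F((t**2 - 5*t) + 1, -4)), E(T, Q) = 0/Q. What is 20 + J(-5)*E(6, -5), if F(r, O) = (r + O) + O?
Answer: 20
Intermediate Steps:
E(T, Q) = 0
F(r, O) = r + 2*O (F(r, O) = (O + r) + O = r + 2*O)
J(t) = t*(-7 + t**2 - 4*t) (J(t) = t*(t + (((t**2 - 5*t) + 1) + 2*(-4))) = t*(t + ((1 + t**2 - 5*t) - 8)) = t*(t + (-7 + t**2 - 5*t)) = t*(-7 + t**2 - 4*t))
20 + J(-5)*E(6, -5) = 20 - 5*(-7 + (-5)**2 - 4*(-5))*0 = 20 - 5*(-7 + 25 + 20)*0 = 20 - 5*38*0 = 20 - 190*0 = 20 + 0 = 20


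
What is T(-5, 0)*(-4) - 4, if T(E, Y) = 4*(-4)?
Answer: 60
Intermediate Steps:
T(E, Y) = -16
T(-5, 0)*(-4) - 4 = -16*(-4) - 4 = 64 - 4 = 60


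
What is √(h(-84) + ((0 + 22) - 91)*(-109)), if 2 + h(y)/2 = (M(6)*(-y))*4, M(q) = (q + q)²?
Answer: √104285 ≈ 322.93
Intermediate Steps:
M(q) = 4*q² (M(q) = (2*q)² = 4*q²)
h(y) = -4 - 1152*y (h(y) = -4 + 2*(((4*6²)*(-y))*4) = -4 + 2*(((4*36)*(-y))*4) = -4 + 2*((144*(-y))*4) = -4 + 2*(-144*y*4) = -4 + 2*(-576*y) = -4 - 1152*y)
√(h(-84) + ((0 + 22) - 91)*(-109)) = √((-4 - 1152*(-84)) + ((0 + 22) - 91)*(-109)) = √((-4 + 96768) + (22 - 91)*(-109)) = √(96764 - 69*(-109)) = √(96764 + 7521) = √104285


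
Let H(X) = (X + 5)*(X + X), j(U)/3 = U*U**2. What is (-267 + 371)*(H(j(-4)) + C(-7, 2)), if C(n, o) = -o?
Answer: 7467824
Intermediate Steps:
j(U) = 3*U**3 (j(U) = 3*(U*U**2) = 3*U**3)
H(X) = 2*X*(5 + X) (H(X) = (5 + X)*(2*X) = 2*X*(5 + X))
(-267 + 371)*(H(j(-4)) + C(-7, 2)) = (-267 + 371)*(2*(3*(-4)**3)*(5 + 3*(-4)**3) - 1*2) = 104*(2*(3*(-64))*(5 + 3*(-64)) - 2) = 104*(2*(-192)*(5 - 192) - 2) = 104*(2*(-192)*(-187) - 2) = 104*(71808 - 2) = 104*71806 = 7467824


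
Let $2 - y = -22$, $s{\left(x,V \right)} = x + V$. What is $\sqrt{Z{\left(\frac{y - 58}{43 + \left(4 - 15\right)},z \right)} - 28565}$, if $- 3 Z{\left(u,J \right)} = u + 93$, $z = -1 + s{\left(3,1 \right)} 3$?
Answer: $\frac{i \sqrt{4117773}}{12} \approx 169.1 i$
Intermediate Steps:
$s{\left(x,V \right)} = V + x$
$y = 24$ ($y = 2 - -22 = 2 + 22 = 24$)
$z = 11$ ($z = -1 + \left(1 + 3\right) 3 = -1 + 4 \cdot 3 = -1 + 12 = 11$)
$Z{\left(u,J \right)} = -31 - \frac{u}{3}$ ($Z{\left(u,J \right)} = - \frac{u + 93}{3} = - \frac{93 + u}{3} = -31 - \frac{u}{3}$)
$\sqrt{Z{\left(\frac{y - 58}{43 + \left(4 - 15\right)},z \right)} - 28565} = \sqrt{\left(-31 - \frac{\left(24 - 58\right) \frac{1}{43 + \left(4 - 15\right)}}{3}\right) - 28565} = \sqrt{\left(-31 - \frac{\left(-34\right) \frac{1}{43 + \left(4 - 15\right)}}{3}\right) - 28565} = \sqrt{\left(-31 - \frac{\left(-34\right) \frac{1}{43 - 11}}{3}\right) - 28565} = \sqrt{\left(-31 - \frac{\left(-34\right) \frac{1}{32}}{3}\right) - 28565} = \sqrt{\left(-31 - - \frac{17}{48}\right) - 28565} = \sqrt{\left(-31 + \frac{17}{48}\right) - 28565} = \sqrt{- \frac{1471}{48} - 28565} = \sqrt{- \frac{1372591}{48}} = \frac{i \sqrt{4117773}}{12}$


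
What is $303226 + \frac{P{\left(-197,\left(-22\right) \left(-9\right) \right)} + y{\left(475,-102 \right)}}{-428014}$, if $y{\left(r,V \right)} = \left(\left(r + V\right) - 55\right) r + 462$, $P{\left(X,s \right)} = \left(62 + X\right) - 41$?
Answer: $\frac{64892410914}{214007} \approx 3.0323 \cdot 10^{5}$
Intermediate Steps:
$P{\left(X,s \right)} = 21 + X$
$y{\left(r,V \right)} = 462 + r \left(-55 + V + r\right)$ ($y{\left(r,V \right)} = \left(\left(V + r\right) - 55\right) r + 462 = \left(-55 + V + r\right) r + 462 = r \left(-55 + V + r\right) + 462 = 462 + r \left(-55 + V + r\right)$)
$303226 + \frac{P{\left(-197,\left(-22\right) \left(-9\right) \right)} + y{\left(475,-102 \right)}}{-428014} = 303226 + \frac{\left(21 - 197\right) + \left(462 + 475^{2} - 26125 - 48450\right)}{-428014} = 303226 + \left(-176 + \left(462 + 225625 - 26125 - 48450\right)\right) \left(- \frac{1}{428014}\right) = 303226 + \left(-176 + 151512\right) \left(- \frac{1}{428014}\right) = 303226 + 151336 \left(- \frac{1}{428014}\right) = 303226 - \frac{75668}{214007} = \frac{64892410914}{214007}$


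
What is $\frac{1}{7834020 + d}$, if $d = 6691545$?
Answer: $\frac{1}{14525565} \approx 6.8844 \cdot 10^{-8}$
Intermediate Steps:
$\frac{1}{7834020 + d} = \frac{1}{7834020 + 6691545} = \frac{1}{14525565}$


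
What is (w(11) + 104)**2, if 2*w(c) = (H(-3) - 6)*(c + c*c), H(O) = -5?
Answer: 386884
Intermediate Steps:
w(c) = -11*c/2 - 11*c**2/2 (w(c) = ((-5 - 6)*(c + c*c))/2 = (-11*(c + c**2))/2 = (-11*c - 11*c**2)/2 = -11*c/2 - 11*c**2/2)
(w(11) + 104)**2 = (-11/2*11*(1 + 11) + 104)**2 = (-11/2*11*12 + 104)**2 = (-726 + 104)**2 = (-622)**2 = 386884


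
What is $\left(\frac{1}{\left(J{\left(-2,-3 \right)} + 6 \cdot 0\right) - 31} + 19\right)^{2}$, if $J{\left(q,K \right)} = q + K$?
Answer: $\frac{466489}{1296} \approx 359.95$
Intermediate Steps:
$J{\left(q,K \right)} = K + q$
$\left(\frac{1}{\left(J{\left(-2,-3 \right)} + 6 \cdot 0\right) - 31} + 19\right)^{2} = \left(\frac{1}{\left(\left(-3 - 2\right) + 6 \cdot 0\right) - 31} + 19\right)^{2} = \left(\frac{1}{\left(-5 + 0\right) - 31} + 19\right)^{2} = \left(\frac{1}{-5 - 31} + 19\right)^{2} = \left(\frac{1}{-36} + 19\right)^{2} = \left(- \frac{1}{36} + 19\right)^{2} = \left(\frac{683}{36}\right)^{2} = \frac{466489}{1296}$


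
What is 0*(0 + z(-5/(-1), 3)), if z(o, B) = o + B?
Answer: 0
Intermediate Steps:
z(o, B) = B + o
0*(0 + z(-5/(-1), 3)) = 0*(0 + (3 - 5/(-1))) = 0*(0 + (3 - 5*(-1))) = 0*(0 + (3 + 5)) = 0*(0 + 8) = 0*8 = 0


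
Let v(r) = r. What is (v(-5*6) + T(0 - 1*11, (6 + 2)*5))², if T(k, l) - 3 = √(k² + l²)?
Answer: (27 - √1721)² ≈ 209.81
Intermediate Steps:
T(k, l) = 3 + √(k² + l²)
(v(-5*6) + T(0 - 1*11, (6 + 2)*5))² = (-5*6 + (3 + √((0 - 1*11)² + ((6 + 2)*5)²)))² = (-30 + (3 + √((0 - 11)² + (8*5)²)))² = (-30 + (3 + √((-11)² + 40²)))² = (-30 + (3 + √(121 + 1600)))² = (-30 + (3 + √1721))² = (-27 + √1721)²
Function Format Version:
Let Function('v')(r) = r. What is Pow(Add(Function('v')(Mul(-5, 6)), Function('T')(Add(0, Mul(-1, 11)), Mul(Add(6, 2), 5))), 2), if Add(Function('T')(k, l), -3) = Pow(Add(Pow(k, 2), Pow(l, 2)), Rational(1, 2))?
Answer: Pow(Add(27, Mul(-1, Pow(1721, Rational(1, 2)))), 2) ≈ 209.81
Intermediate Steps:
Function('T')(k, l) = Add(3, Pow(Add(Pow(k, 2), Pow(l, 2)), Rational(1, 2)))
Pow(Add(Function('v')(Mul(-5, 6)), Function('T')(Add(0, Mul(-1, 11)), Mul(Add(6, 2), 5))), 2) = Pow(Add(Mul(-5, 6), Add(3, Pow(Add(Pow(Add(0, Mul(-1, 11)), 2), Pow(Mul(Add(6, 2), 5), 2)), Rational(1, 2)))), 2) = Pow(Add(-30, Add(3, Pow(Add(Pow(Add(0, -11), 2), Pow(Mul(8, 5), 2)), Rational(1, 2)))), 2) = Pow(Add(-30, Add(3, Pow(Add(Pow(-11, 2), Pow(40, 2)), Rational(1, 2)))), 2) = Pow(Add(-30, Add(3, Pow(Add(121, 1600), Rational(1, 2)))), 2) = Pow(Add(-30, Add(3, Pow(1721, Rational(1, 2)))), 2) = Pow(Add(-27, Pow(1721, Rational(1, 2))), 2)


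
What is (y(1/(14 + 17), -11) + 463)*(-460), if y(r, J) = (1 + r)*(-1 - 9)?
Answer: -6455180/31 ≈ -2.0823e+5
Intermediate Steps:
y(r, J) = -10 - 10*r (y(r, J) = (1 + r)*(-10) = -10 - 10*r)
(y(1/(14 + 17), -11) + 463)*(-460) = ((-10 - 10/(14 + 17)) + 463)*(-460) = ((-10 - 10/31) + 463)*(-460) = (-320/31 + 463)*(-460) = (14033/31)*(-460) = -6455180/31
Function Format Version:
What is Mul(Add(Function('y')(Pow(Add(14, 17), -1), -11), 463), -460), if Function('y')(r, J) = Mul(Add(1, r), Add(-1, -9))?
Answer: Rational(-6455180, 31) ≈ -2.0823e+5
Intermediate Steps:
Function('y')(r, J) = Add(-10, Mul(-10, r)) (Function('y')(r, J) = Mul(Add(1, r), -10) = Add(-10, Mul(-10, r)))
Mul(Add(Function('y')(Pow(Add(14, 17), -1), -11), 463), -460) = Mul(Add(Add(-10, Mul(-10, Pow(Add(14, 17), -1))), 463), -460) = Mul(Add(Add(-10, Mul(-10, Pow(31, -1))), 463), -460) = Mul(Add(Add(-10, Mul(-10, Rational(1, 31))), 463), -460) = Mul(Add(Add(-10, Rational(-10, 31)), 463), -460) = Mul(Add(Rational(-320, 31), 463), -460) = Mul(Rational(14033, 31), -460) = Rational(-6455180, 31)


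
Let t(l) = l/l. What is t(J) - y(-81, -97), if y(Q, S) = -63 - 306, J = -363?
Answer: 370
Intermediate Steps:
y(Q, S) = -369
t(l) = 1
t(J) - y(-81, -97) = 1 - 1*(-369) = 1 + 369 = 370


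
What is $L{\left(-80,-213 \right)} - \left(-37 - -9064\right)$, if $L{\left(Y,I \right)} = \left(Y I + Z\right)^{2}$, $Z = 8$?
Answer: $290625277$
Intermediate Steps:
$L{\left(Y,I \right)} = \left(8 + I Y\right)^{2}$ ($L{\left(Y,I \right)} = \left(Y I + 8\right)^{2} = \left(I Y + 8\right)^{2} = \left(8 + I Y\right)^{2}$)
$L{\left(-80,-213 \right)} - \left(-37 - -9064\right) = \left(8 - -17040\right)^{2} - \left(-37 - -9064\right) = \left(8 + 17040\right)^{2} - \left(-37 + 9064\right) = 17048^{2} - 9027 = 290634304 - 9027 = 290625277$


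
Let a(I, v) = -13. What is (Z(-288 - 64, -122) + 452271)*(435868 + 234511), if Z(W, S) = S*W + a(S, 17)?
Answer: 331973021558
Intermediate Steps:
Z(W, S) = -13 + S*W (Z(W, S) = S*W - 13 = -13 + S*W)
(Z(-288 - 64, -122) + 452271)*(435868 + 234511) = ((-13 - 122*(-288 - 64)) + 452271)*(435868 + 234511) = ((-13 - 122*(-352)) + 452271)*670379 = ((-13 + 42944) + 452271)*670379 = (42931 + 452271)*670379 = 495202*670379 = 331973021558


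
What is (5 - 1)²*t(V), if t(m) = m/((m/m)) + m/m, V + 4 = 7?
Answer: 64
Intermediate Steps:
V = 3 (V = -4 + 7 = 3)
t(m) = 1 + m (t(m) = m/1 + 1 = m*1 + 1 = m + 1 = 1 + m)
(5 - 1)²*t(V) = (5 - 1)²*(1 + 3) = 4²*4 = 16*4 = 64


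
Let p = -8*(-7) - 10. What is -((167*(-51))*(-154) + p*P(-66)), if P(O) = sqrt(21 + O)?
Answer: -1311618 - 138*I*sqrt(5) ≈ -1.3116e+6 - 308.58*I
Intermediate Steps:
p = 46 (p = 56 - 10 = 46)
-((167*(-51))*(-154) + p*P(-66)) = -((167*(-51))*(-154) + 46*sqrt(21 - 66)) = -(-8517*(-154) + 46*sqrt(-45)) = -(1311618 + 46*(3*I*sqrt(5))) = -(1311618 + 138*I*sqrt(5)) = -1311618 - 138*I*sqrt(5)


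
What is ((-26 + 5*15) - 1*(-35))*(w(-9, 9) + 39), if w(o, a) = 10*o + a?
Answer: -3528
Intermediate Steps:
w(o, a) = a + 10*o
((-26 + 5*15) - 1*(-35))*(w(-9, 9) + 39) = ((-26 + 5*15) - 1*(-35))*((9 + 10*(-9)) + 39) = ((-26 + 75) + 35)*((9 - 90) + 39) = (49 + 35)*(-81 + 39) = 84*(-42) = -3528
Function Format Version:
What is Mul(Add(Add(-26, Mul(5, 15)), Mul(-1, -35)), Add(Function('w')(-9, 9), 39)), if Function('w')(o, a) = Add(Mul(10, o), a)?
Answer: -3528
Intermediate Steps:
Function('w')(o, a) = Add(a, Mul(10, o))
Mul(Add(Add(-26, Mul(5, 15)), Mul(-1, -35)), Add(Function('w')(-9, 9), 39)) = Mul(Add(Add(-26, Mul(5, 15)), Mul(-1, -35)), Add(Add(9, Mul(10, -9)), 39)) = Mul(Add(Add(-26, 75), 35), Add(Add(9, -90), 39)) = Mul(Add(49, 35), Add(-81, 39)) = Mul(84, -42) = -3528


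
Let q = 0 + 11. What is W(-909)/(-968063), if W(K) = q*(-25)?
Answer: 275/968063 ≈ 0.00028407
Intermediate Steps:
q = 11
W(K) = -275 (W(K) = 11*(-25) = -275)
W(-909)/(-968063) = -275/(-968063) = -275*(-1/968063) = 275/968063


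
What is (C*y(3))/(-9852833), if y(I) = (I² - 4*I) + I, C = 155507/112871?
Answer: 0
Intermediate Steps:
C = 14137/10261 (C = 155507*(1/112871) = 14137/10261 ≈ 1.3777)
y(I) = I² - 3*I
(C*y(3))/(-9852833) = (14137*(3*(-3 + 3))/10261)/(-9852833) = (14137*(3*0)/10261)*(-1/9852833) = ((14137/10261)*0)*(-1/9852833) = 0*(-1/9852833) = 0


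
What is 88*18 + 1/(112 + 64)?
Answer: 278785/176 ≈ 1584.0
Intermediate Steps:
88*18 + 1/(112 + 64) = 1584 + 1/176 = 278785/176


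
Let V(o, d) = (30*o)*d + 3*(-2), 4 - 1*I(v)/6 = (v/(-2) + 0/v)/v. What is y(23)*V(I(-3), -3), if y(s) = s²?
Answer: -1288644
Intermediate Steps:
I(v) = 27 (I(v) = 24 - 6*(v/(-2) + 0/v)/v = 24 - 6*(v*(-½) + 0)/v = 24 - 6*(-v/2 + 0)/v = 24 - 6*(-v/2)/v = 24 - 6*(-½) = 24 + 3 = 27)
V(o, d) = -6 + 30*d*o (V(o, d) = 30*d*o - 6 = -6 + 30*d*o)
y(23)*V(I(-3), -3) = 23²*(-6 + 30*(-3)*27) = 529*(-6 - 2430) = 529*(-2436) = -1288644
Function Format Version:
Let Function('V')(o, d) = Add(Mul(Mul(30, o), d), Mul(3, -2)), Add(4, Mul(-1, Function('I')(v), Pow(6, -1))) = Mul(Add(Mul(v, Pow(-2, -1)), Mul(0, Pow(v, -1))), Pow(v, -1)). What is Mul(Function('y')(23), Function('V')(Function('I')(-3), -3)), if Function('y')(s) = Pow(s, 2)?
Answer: -1288644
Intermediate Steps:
Function('I')(v) = 27 (Function('I')(v) = Add(24, Mul(-6, Mul(Add(Mul(v, Pow(-2, -1)), Mul(0, Pow(v, -1))), Pow(v, -1)))) = Add(24, Mul(-6, Mul(Add(Mul(v, Rational(-1, 2)), 0), Pow(v, -1)))) = Add(24, Mul(-6, Mul(Add(Mul(Rational(-1, 2), v), 0), Pow(v, -1)))) = Add(24, Mul(-6, Mul(Mul(Rational(-1, 2), v), Pow(v, -1)))) = Add(24, Mul(-6, Rational(-1, 2))) = Add(24, 3) = 27)
Function('V')(o, d) = Add(-6, Mul(30, d, o)) (Function('V')(o, d) = Add(Mul(30, d, o), -6) = Add(-6, Mul(30, d, o)))
Mul(Function('y')(23), Function('V')(Function('I')(-3), -3)) = Mul(Pow(23, 2), Add(-6, Mul(30, -3, 27))) = Mul(529, Add(-6, -2430)) = Mul(529, -2436) = -1288644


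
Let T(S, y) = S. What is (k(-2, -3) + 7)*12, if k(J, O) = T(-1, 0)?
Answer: 72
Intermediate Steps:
k(J, O) = -1
(k(-2, -3) + 7)*12 = (-1 + 7)*12 = 6*12 = 72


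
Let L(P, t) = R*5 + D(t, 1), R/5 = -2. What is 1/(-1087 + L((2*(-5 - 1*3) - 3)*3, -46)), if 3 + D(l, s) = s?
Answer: -1/1139 ≈ -0.00087796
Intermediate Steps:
D(l, s) = -3 + s
R = -10 (R = 5*(-2) = -10)
L(P, t) = -52 (L(P, t) = -10*5 + (-3 + 1) = -50 - 2 = -52)
1/(-1087 + L((2*(-5 - 1*3) - 3)*3, -46)) = 1/(-1087 - 52) = 1/(-1139) = -1/1139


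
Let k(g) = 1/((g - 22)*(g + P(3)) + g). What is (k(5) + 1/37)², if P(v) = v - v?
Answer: 1849/8761600 ≈ 0.00021103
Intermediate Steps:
P(v) = 0
k(g) = 1/(g + g*(-22 + g)) (k(g) = 1/((g - 22)*(g + 0) + g) = 1/((-22 + g)*g + g) = 1/(g*(-22 + g) + g) = 1/(g + g*(-22 + g)))
(k(5) + 1/37)² = (1/(5*(-21 + 5)) + 1/37)² = ((⅕)/(-16) + 1/37)² = ((⅕)*(-1/16) + 1/37)² = (-1/80 + 1/37)² = (43/2960)² = 1849/8761600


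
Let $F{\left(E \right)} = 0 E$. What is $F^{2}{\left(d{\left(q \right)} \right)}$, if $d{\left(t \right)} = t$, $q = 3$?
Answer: $0$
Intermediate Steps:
$F{\left(E \right)} = 0$
$F^{2}{\left(d{\left(q \right)} \right)} = 0^{2} = 0$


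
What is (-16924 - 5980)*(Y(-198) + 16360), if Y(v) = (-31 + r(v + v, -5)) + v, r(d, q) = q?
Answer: -369349904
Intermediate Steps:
Y(v) = -36 + v (Y(v) = (-31 - 5) + v = -36 + v)
(-16924 - 5980)*(Y(-198) + 16360) = (-16924 - 5980)*((-36 - 198) + 16360) = -22904*(-234 + 16360) = -22904*16126 = -369349904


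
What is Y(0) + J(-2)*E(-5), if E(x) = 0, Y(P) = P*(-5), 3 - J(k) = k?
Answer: 0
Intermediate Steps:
J(k) = 3 - k
Y(P) = -5*P
Y(0) + J(-2)*E(-5) = -5*0 + (3 - 1*(-2))*0 = 0 + (3 + 2)*0 = 0 + 5*0 = 0 + 0 = 0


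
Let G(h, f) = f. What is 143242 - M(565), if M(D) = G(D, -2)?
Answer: 143244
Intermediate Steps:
M(D) = -2
143242 - M(565) = 143242 - 1*(-2) = 143242 + 2 = 143244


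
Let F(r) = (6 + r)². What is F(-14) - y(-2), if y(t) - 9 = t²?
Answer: 51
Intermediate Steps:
y(t) = 9 + t²
F(-14) - y(-2) = (6 - 14)² - (9 + (-2)²) = (-8)² - (9 + 4) = 64 - 1*13 = 64 - 13 = 51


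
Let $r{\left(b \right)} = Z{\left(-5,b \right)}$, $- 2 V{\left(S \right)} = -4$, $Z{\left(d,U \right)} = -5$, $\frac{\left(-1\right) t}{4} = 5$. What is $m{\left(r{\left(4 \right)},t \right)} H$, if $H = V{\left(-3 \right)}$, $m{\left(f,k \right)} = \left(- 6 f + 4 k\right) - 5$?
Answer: $-110$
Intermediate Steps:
$t = -20$ ($t = \left(-4\right) 5 = -20$)
$V{\left(S \right)} = 2$ ($V{\left(S \right)} = \left(- \frac{1}{2}\right) \left(-4\right) = 2$)
$r{\left(b \right)} = -5$
$m{\left(f,k \right)} = -5 - 6 f + 4 k$
$H = 2$
$m{\left(r{\left(4 \right)},t \right)} H = \left(-5 - -30 + 4 \left(-20\right)\right) 2 = \left(-5 + 30 - 80\right) 2 = \left(-55\right) 2 = -110$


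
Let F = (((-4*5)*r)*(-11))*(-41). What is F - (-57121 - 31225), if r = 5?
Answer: 43246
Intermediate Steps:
F = -45100 (F = ((-4*5*5)*(-11))*(-41) = (-20*5*(-11))*(-41) = -100*(-11)*(-41) = 1100*(-41) = -45100)
F - (-57121 - 31225) = -45100 - (-57121 - 31225) = -45100 - 1*(-88346) = -45100 + 88346 = 43246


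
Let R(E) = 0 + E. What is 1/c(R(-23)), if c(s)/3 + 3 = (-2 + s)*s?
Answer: 1/1716 ≈ 0.00058275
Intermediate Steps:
R(E) = E
c(s) = -9 + 3*s*(-2 + s) (c(s) = -9 + 3*((-2 + s)*s) = -9 + 3*(s*(-2 + s)) = -9 + 3*s*(-2 + s))
1/c(R(-23)) = 1/(-9 - 6*(-23) + 3*(-23)²) = 1/(-9 + 138 + 3*529) = 1/(-9 + 138 + 1587) = 1/1716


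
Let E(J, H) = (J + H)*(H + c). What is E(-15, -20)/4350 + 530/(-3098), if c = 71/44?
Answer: -1372213/59295720 ≈ -0.023142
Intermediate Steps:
c = 71/44 (c = 71*(1/44) = 71/44 ≈ 1.6136)
E(J, H) = (71/44 + H)*(H + J) (E(J, H) = (J + H)*(H + 71/44) = (H + J)*(71/44 + H) = (71/44 + H)*(H + J))
E(-15, -20)/4350 + 530/(-3098) = ((-20)² + (71/44)*(-20) + (71/44)*(-15) - 20*(-15))/4350 + 530/(-3098) = (400 - 355/11 - 1065/44 + 300)*(1/4350) + 530*(-1/3098) = (28315/44)*(1/4350) - 265/1549 = 5663/38280 - 265/1549 = -1372213/59295720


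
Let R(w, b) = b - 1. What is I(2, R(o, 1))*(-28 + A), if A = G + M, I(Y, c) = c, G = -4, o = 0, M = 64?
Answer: 0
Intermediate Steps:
R(w, b) = -1 + b
A = 60 (A = -4 + 64 = 60)
I(2, R(o, 1))*(-28 + A) = (-1 + 1)*(-28 + 60) = 0*32 = 0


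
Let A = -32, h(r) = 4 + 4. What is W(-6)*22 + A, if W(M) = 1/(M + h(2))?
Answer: -21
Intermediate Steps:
h(r) = 8
W(M) = 1/(8 + M) (W(M) = 1/(M + 8) = 1/(8 + M))
W(-6)*22 + A = 22/(8 - 6) - 32 = 22/2 - 32 = (1/2)*22 - 32 = 11 - 32 = -21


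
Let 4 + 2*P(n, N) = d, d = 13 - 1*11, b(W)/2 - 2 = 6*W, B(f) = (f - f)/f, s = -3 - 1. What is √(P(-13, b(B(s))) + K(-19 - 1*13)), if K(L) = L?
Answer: I*√33 ≈ 5.7446*I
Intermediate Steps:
s = -4
B(f) = 0 (B(f) = 0/f = 0)
b(W) = 4 + 12*W (b(W) = 4 + 2*(6*W) = 4 + 12*W)
d = 2 (d = 13 - 11 = 2)
P(n, N) = -1 (P(n, N) = -2 + (½)*2 = -2 + 1 = -1)
√(P(-13, b(B(s))) + K(-19 - 1*13)) = √(-1 + (-19 - 1*13)) = √(-1 + (-19 - 13)) = √(-1 - 32) = √(-33) = I*√33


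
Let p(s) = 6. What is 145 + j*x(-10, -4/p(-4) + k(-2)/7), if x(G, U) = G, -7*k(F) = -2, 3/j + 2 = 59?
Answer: 2745/19 ≈ 144.47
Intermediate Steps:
j = 1/19 (j = 3/(-2 + 59) = 3/57 = 3*(1/57) = 1/19 ≈ 0.052632)
k(F) = 2/7 (k(F) = -1/7*(-2) = 2/7)
145 + j*x(-10, -4/p(-4) + k(-2)/7) = 145 + (1/19)*(-10) = 145 - 10/19 = 2745/19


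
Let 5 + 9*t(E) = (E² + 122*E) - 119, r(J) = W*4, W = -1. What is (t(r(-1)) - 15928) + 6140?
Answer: -88688/9 ≈ -9854.2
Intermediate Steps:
r(J) = -4 (r(J) = -1*4 = -4)
t(E) = -124/9 + E²/9 + 122*E/9 (t(E) = -5/9 + ((E² + 122*E) - 119)/9 = -5/9 + (-119 + E² + 122*E)/9 = -5/9 + (-119/9 + E²/9 + 122*E/9) = -124/9 + E²/9 + 122*E/9)
(t(r(-1)) - 15928) + 6140 = ((-124/9 + (⅑)*(-4)² + (122/9)*(-4)) - 15928) + 6140 = ((-124/9 + (⅑)*16 - 488/9) - 15928) + 6140 = ((-124/9 + 16/9 - 488/9) - 15928) + 6140 = (-596/9 - 15928) + 6140 = -143948/9 + 6140 = -88688/9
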